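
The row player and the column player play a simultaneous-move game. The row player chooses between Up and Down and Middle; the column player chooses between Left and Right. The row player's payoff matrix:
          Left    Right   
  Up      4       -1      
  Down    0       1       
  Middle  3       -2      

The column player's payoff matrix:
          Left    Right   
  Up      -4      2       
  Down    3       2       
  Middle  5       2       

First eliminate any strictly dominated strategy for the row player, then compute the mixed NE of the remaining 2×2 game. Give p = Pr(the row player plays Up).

The row player's strategy Middle is strictly dominated by Up: 4 > 3 and -1 > -2. Eliminate Middle.
Set the column player's expected payoff from Left equal to that from Right:
  the column player's payoff to Left: p·(-4) + (1−p)·3 = -7p + 3
  the column player's payoff to Right: p·2 + (1−p)·2 = 2
  -7p + 3 = 2  ⇒  -7p = -1  ⇒  p = 1/7.

p = 1/7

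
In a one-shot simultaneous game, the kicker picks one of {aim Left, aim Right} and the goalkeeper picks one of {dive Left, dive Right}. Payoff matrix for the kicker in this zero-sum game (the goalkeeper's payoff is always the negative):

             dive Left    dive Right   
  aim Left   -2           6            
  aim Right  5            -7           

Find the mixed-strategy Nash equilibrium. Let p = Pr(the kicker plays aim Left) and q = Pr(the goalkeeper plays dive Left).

The kicker's mix must leave the goalkeeper indifferent between dive Left and dive Right.
  the goalkeeper's expected payoff from dive Left: p·2 + (1−p)·(-5) = 7p - 5
  the goalkeeper's expected payoff from dive Right: p·(-6) + (1−p)·7 = -13p + 7
  7p - 5 = -13p + 7  ⇒  20p = 12  ⇒  p = 3/5.
Set the kicker's expected payoff from aim Left equal to that from aim Right:
  the kicker's payoff from aim Left: q·(-2) + (1−q)·6 = -8q + 6
  the kicker's payoff from aim Right: q·5 + (1−q)·(-7) = 12q - 7
  -8q + 6 = 12q - 7  ⇒  -20q = -13  ⇒  q = 13/20.

p = 3/5, q = 13/20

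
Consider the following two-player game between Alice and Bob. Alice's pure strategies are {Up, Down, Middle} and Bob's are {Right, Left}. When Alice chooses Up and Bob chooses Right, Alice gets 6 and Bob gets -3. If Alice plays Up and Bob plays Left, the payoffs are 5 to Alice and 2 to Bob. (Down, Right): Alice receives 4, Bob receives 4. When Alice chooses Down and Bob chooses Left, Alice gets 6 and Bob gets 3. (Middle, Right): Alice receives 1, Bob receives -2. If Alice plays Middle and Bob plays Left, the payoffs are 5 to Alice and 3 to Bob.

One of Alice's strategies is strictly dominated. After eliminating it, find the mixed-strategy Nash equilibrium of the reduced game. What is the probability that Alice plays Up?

Alice's strategy Middle is strictly dominated by Down: 4 > 1 and 6 > 5. Eliminate Middle.
In a mixed equilibrium Bob is indifferent between Right and Left; this condition fixes p.
  Bob's payoff from Right: p·(-3) + (1−p)·4 = -7p + 4
  Bob's payoff from Left: p·2 + (1−p)·3 = -p + 3
  -7p + 4 = -p + 3  ⇒  -6p = -1  ⇒  p = 1/6.

p = 1/6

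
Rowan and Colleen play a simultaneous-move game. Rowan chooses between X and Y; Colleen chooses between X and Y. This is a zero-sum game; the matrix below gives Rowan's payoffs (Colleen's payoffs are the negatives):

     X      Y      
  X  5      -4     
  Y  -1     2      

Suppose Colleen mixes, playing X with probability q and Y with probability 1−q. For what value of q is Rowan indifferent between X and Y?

In a mixed equilibrium Rowan is indifferent between X and Y; this condition fixes q.
  Rowan's expected payoff from X: q·5 + (1−q)·(-4) = 9q - 4
  Rowan's expected payoff from Y: q·(-1) + (1−q)·2 = -3q + 2
  9q - 4 = -3q + 2  ⇒  12q = 6  ⇒  q = 1/2.

q = 1/2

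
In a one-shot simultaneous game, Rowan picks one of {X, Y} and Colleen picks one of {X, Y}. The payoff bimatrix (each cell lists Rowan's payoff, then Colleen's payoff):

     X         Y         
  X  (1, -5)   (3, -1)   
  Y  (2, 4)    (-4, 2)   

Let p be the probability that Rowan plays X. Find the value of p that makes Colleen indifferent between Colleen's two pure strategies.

Rowan's mix must leave Colleen indifferent between X and Y.
  Colleen's payoff to X: p·(-5) + (1−p)·4 = -9p + 4
  Colleen's payoff to Y: p·(-1) + (1−p)·2 = -3p + 2
  -9p + 4 = -3p + 2  ⇒  -6p = -2  ⇒  p = 1/3.

p = 1/3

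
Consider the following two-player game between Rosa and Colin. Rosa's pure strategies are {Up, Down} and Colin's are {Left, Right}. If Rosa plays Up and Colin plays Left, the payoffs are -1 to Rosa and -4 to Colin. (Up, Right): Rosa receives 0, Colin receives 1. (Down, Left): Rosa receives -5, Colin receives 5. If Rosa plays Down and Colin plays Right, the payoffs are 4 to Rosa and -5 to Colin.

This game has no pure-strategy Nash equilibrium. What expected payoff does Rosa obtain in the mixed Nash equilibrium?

Set Rosa's expected payoff from Up equal to that from Down:
  Rosa's expected payoff from Up: q·(-1) + (1−q)·0 = -q
  Rosa's expected payoff from Down: q·(-5) + (1−q)·4 = -9q + 4
  -q = -9q + 4  ⇒  8q = 4  ⇒  q = 1/2.
At equilibrium Rosa is indifferent across rows, so Rosa's payoff equals the payoff from Up: (1/2)·(-1) + (1/2)·0 = -1/2.

-1/2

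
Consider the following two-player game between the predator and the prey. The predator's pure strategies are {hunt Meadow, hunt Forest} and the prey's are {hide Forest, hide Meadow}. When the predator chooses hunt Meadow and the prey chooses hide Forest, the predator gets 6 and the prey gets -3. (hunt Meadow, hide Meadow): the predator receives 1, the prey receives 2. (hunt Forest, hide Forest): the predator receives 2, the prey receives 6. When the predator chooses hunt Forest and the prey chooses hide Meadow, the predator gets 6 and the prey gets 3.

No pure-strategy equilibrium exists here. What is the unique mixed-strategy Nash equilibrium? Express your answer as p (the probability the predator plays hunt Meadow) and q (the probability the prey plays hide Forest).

p = 3/8, q = 5/9

Set the prey's expected payoff from hide Forest equal to that from hide Meadow:
  the prey's payoff to hide Forest: p·(-3) + (1−p)·6 = -9p + 6
  the prey's payoff to hide Meadow: p·2 + (1−p)·3 = -p + 3
  -9p + 6 = -p + 3  ⇒  -8p = -3  ⇒  p = 3/8.
In a mixed equilibrium the predator is indifferent between hunt Meadow and hunt Forest; this condition fixes q.
  the predator's payoff to hunt Meadow: q·6 + (1−q)·1 = 5q + 1
  the predator's payoff to hunt Forest: q·2 + (1−q)·6 = -4q + 6
  5q + 1 = -4q + 6  ⇒  9q = 5  ⇒  q = 5/9.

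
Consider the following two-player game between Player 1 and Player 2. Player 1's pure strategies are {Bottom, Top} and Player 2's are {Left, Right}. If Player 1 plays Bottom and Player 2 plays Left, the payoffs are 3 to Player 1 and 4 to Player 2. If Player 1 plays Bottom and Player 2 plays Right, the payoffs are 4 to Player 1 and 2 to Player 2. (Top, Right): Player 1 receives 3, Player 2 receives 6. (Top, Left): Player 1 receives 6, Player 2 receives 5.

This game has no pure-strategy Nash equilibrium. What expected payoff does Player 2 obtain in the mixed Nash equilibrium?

14/3

Set Player 2's expected payoff from Left equal to that from Right:
  Player 2's payoff from Left: p·4 + (1−p)·5 = -p + 5
  Player 2's payoff from Right: p·2 + (1−p)·6 = -4p + 6
  -p + 5 = -4p + 6  ⇒  3p = 1  ⇒  p = 1/3.
At equilibrium Player 2 is indifferent across columns, so Player 2's payoff equals the payoff from Left: (1/3)·4 + (2/3)·5 = 14/3.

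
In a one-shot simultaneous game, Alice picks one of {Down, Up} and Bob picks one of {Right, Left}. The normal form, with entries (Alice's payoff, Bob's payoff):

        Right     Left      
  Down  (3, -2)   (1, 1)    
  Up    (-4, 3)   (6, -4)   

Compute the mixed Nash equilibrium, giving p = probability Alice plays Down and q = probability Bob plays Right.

p = 7/10, q = 5/12

For Bob to be willing to mix, Bob must be indifferent between Right and Left, which pins down Alice's mix.
  Bob's expected payoff from Right: p·(-2) + (1−p)·3 = -5p + 3
  Bob's expected payoff from Left: p·1 + (1−p)·(-4) = 5p - 4
  -5p + 3 = 5p - 4  ⇒  -10p = -7  ⇒  p = 7/10.
In a mixed equilibrium Alice is indifferent between Down and Up; this condition fixes q.
  Alice's payoff to Down: q·3 + (1−q)·1 = 2q + 1
  Alice's payoff to Up: q·(-4) + (1−q)·6 = -10q + 6
  2q + 1 = -10q + 6  ⇒  12q = 5  ⇒  q = 5/12.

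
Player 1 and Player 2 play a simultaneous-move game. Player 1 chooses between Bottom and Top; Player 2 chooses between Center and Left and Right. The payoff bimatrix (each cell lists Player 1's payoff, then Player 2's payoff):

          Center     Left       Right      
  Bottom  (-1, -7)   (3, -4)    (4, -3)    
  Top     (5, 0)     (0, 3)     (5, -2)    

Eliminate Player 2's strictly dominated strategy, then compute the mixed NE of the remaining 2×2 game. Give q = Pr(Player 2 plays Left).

q = 1/4

Player 2's strategy Center is strictly dominated by Left: -4 > -7 and 3 > 0. Eliminate Center.
For Player 1 to be willing to mix, Player 1 must be indifferent between Bottom and Top, which pins down Player 2's mix.
  Player 1's payoff from Bottom: q·3 + (1−q)·4 = -q + 4
  Player 1's payoff from Top: q·0 + (1−q)·5 = -5q + 5
  -q + 4 = -5q + 5  ⇒  4q = 1  ⇒  q = 1/4.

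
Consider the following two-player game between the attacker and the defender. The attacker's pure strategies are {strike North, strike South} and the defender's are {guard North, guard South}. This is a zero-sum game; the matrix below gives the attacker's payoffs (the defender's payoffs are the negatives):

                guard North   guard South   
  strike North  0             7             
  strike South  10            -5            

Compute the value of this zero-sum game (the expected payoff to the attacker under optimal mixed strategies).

v = 35/11

Set the attacker's expected payoff from strike North equal to that from strike South:
  the attacker's expected payoff from strike North: q·0 + (1−q)·7 = -7q + 7
  the attacker's expected payoff from strike South: q·10 + (1−q)·(-5) = 15q - 5
  -7q + 7 = 15q - 5  ⇒  -22q = -12  ⇒  q = 6/11.
The value is the attacker's expected payoff against this mix (using strike North): (6/11)·0 + (5/11)·7 = 35/11.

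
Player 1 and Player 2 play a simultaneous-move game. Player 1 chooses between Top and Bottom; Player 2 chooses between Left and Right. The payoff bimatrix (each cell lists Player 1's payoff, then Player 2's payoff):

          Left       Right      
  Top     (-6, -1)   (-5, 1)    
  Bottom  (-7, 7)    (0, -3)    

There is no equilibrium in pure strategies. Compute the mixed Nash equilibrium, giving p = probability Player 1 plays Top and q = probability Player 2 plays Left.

Player 2's indifference between Left and Right determines Player 1's mixing probability p:
  Player 2's payoff from Left: p·(-1) + (1−p)·7 = -8p + 7
  Player 2's payoff from Right: p·1 + (1−p)·(-3) = 4p - 3
  -8p + 7 = 4p - 3  ⇒  -12p = -10  ⇒  p = 5/6.
Player 2's mix must leave Player 1 indifferent between Top and Bottom.
  Player 1's payoff to Top: q·(-6) + (1−q)·(-5) = -q - 5
  Player 1's payoff to Bottom: q·(-7) + (1−q)·0 = -7q
  -q - 5 = -7q  ⇒  6q = 5  ⇒  q = 5/6.

p = 5/6, q = 5/6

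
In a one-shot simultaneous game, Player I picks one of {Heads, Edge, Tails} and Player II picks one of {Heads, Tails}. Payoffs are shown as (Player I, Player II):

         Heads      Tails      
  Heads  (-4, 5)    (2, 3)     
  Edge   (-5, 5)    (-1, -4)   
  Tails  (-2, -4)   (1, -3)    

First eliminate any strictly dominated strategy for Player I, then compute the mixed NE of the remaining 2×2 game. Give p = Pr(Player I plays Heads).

Player I's strategy Edge is strictly dominated by Heads: -4 > -5 and 2 > -1. Eliminate Edge.
In a mixed equilibrium Player II is indifferent between Heads and Tails; this condition fixes p.
  Player II's payoff to Heads: p·5 + (1−p)·(-4) = 9p - 4
  Player II's payoff to Tails: p·3 + (1−p)·(-3) = 6p - 3
  9p - 4 = 6p - 3  ⇒  3p = 1  ⇒  p = 1/3.

p = 1/3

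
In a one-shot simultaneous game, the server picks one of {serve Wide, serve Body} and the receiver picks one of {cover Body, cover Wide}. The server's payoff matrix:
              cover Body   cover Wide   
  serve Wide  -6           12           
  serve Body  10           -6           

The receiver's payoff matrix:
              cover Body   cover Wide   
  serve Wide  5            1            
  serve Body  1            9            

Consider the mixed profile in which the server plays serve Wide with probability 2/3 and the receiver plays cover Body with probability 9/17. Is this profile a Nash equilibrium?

Yes

Check the receiver's indifference given the server's mix p = 2/3:
  payoff from cover Body = 11/3; payoff from cover Wide = 11/3 — equal.
Check the server's indifference given the receiver's mix q = 9/17:
  payoff from serve Wide = 42/17; payoff from serve Body = 42/17 — equal.
Both players are indifferent, so neither can profitably deviate.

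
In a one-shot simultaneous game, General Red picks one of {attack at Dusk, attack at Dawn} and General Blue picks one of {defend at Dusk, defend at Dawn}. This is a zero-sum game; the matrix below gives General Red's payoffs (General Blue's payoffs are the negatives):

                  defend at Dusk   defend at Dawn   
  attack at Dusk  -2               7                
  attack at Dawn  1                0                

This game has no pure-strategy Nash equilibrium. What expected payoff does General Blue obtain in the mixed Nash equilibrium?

In a mixed equilibrium General Blue is indifferent between defend at Dusk and defend at Dawn; this condition fixes p.
  General Blue's payoff from defend at Dusk: p·2 + (1−p)·(-1) = 3p - 1
  General Blue's payoff from defend at Dawn: p·(-7) + (1−p)·0 = -7p
  3p - 1 = -7p  ⇒  10p = 1  ⇒  p = 1/10.
At equilibrium General Blue is indifferent across columns, so General Blue's payoff equals the payoff from defend at Dusk: (1/10)·2 + (9/10)·(-1) = -7/10.

-7/10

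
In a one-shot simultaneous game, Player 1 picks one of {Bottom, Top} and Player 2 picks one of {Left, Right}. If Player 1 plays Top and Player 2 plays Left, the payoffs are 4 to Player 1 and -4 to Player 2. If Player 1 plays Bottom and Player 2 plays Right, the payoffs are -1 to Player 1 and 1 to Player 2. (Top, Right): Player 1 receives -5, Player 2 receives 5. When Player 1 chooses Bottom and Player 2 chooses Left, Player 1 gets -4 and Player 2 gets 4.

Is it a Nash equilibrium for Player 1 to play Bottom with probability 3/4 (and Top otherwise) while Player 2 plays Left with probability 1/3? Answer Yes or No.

Yes

Check Player 2's indifference given Player 1's mix p = 3/4:
  payoff from Left = 2; payoff from Right = 2 — equal.
Check Player 1's indifference given Player 2's mix q = 1/3:
  payoff from Bottom = -2; payoff from Top = -2 — equal.
Both players are indifferent, so neither can profitably deviate.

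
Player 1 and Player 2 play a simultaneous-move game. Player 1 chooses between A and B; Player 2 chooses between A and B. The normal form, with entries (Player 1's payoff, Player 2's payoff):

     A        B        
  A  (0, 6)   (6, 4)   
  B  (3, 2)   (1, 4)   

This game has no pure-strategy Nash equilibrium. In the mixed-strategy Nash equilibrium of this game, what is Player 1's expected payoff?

9/4

Player 1's indifference between A and B determines Player 2's mixing probability q:
  Player 1's expected payoff from A: q·0 + (1−q)·6 = -6q + 6
  Player 1's expected payoff from B: q·3 + (1−q)·1 = 2q + 1
  -6q + 6 = 2q + 1  ⇒  -8q = -5  ⇒  q = 5/8.
At equilibrium Player 1 is indifferent across rows, so Player 1's payoff equals the payoff from A: (5/8)·0 + (3/8)·6 = 9/4.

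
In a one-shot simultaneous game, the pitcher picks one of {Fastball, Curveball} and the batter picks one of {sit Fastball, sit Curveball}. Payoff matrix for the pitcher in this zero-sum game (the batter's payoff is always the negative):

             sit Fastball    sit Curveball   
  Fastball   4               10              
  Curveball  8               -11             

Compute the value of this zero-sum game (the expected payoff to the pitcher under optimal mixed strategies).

In a mixed equilibrium the pitcher is indifferent between Fastball and Curveball; this condition fixes q.
  the pitcher's payoff to Fastball: q·4 + (1−q)·10 = -6q + 10
  the pitcher's payoff to Curveball: q·8 + (1−q)·(-11) = 19q - 11
  -6q + 10 = 19q - 11  ⇒  -25q = -21  ⇒  q = 21/25.
The value is the pitcher's expected payoff against this mix (using Fastball): (21/25)·4 + (4/25)·10 = 124/25.

v = 124/25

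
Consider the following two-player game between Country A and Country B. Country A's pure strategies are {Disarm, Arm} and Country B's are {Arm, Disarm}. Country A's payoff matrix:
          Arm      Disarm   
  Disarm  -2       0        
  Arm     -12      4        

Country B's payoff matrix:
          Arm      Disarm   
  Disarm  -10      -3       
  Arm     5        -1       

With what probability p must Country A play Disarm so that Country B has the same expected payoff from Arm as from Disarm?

Country A's mix must leave Country B indifferent between Arm and Disarm.
  Country B's payoff from Arm: p·(-10) + (1−p)·5 = -15p + 5
  Country B's payoff from Disarm: p·(-3) + (1−p)·(-1) = -2p - 1
  -15p + 5 = -2p - 1  ⇒  -13p = -6  ⇒  p = 6/13.

p = 6/13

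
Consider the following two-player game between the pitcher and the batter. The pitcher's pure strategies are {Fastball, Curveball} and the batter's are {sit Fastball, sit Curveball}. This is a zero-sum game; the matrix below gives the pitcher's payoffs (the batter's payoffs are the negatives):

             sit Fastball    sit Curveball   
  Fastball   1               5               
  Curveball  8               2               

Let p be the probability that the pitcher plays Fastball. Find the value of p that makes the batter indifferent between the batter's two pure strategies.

Set the batter's expected payoff from sit Fastball equal to that from sit Curveball:
  the batter's expected payoff from sit Fastball: p·(-1) + (1−p)·(-8) = 7p - 8
  the batter's expected payoff from sit Curveball: p·(-5) + (1−p)·(-2) = -3p - 2
  7p - 8 = -3p - 2  ⇒  10p = 6  ⇒  p = 3/5.

p = 3/5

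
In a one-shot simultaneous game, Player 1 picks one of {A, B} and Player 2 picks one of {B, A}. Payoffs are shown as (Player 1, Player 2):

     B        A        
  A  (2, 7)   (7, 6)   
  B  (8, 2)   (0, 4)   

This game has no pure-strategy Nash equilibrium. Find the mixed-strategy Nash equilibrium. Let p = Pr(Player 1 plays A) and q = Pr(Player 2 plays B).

p = 2/3, q = 7/13

Set Player 2's expected payoff from B equal to that from A:
  Player 2's payoff to B: p·7 + (1−p)·2 = 5p + 2
  Player 2's payoff to A: p·6 + (1−p)·4 = 2p + 4
  5p + 2 = 2p + 4  ⇒  3p = 2  ⇒  p = 2/3.
For Player 1 to be willing to mix, Player 1 must be indifferent between A and B, which pins down Player 2's mix.
  Player 1's payoff to A: q·2 + (1−q)·7 = -5q + 7
  Player 1's payoff to B: q·8 + (1−q)·0 = 8q
  -5q + 7 = 8q  ⇒  -13q = -7  ⇒  q = 7/13.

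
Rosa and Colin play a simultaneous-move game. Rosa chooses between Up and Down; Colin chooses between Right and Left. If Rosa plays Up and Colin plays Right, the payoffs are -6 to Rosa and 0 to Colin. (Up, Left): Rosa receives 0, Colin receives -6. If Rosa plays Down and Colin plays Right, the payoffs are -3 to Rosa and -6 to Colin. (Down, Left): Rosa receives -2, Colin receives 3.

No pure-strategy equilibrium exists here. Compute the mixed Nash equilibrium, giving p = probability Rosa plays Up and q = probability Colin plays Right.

For Colin to be willing to mix, Colin must be indifferent between Right and Left, which pins down Rosa's mix.
  Colin's payoff to Right: p·0 + (1−p)·(-6) = 6p - 6
  Colin's payoff to Left: p·(-6) + (1−p)·3 = -9p + 3
  6p - 6 = -9p + 3  ⇒  15p = 9  ⇒  p = 3/5.
For Rosa to be willing to mix, Rosa must be indifferent between Up and Down, which pins down Colin's mix.
  Rosa's payoff from Up: q·(-6) + (1−q)·0 = -6q
  Rosa's payoff from Down: q·(-3) + (1−q)·(-2) = -q - 2
  -6q = -q - 2  ⇒  -5q = -2  ⇒  q = 2/5.

p = 3/5, q = 2/5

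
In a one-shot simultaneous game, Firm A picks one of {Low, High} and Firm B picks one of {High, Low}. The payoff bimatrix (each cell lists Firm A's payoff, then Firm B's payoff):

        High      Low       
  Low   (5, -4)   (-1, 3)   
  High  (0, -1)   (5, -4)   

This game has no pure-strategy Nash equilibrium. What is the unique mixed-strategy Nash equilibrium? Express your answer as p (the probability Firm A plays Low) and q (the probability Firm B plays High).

p = 3/10, q = 6/11

For Firm B to be willing to mix, Firm B must be indifferent between High and Low, which pins down Firm A's mix.
  Firm B's payoff to High: p·(-4) + (1−p)·(-1) = -3p - 1
  Firm B's payoff to Low: p·3 + (1−p)·(-4) = 7p - 4
  -3p - 1 = 7p - 4  ⇒  -10p = -3  ⇒  p = 3/10.
Set Firm A's expected payoff from Low equal to that from High:
  Firm A's expected payoff from Low: q·5 + (1−q)·(-1) = 6q - 1
  Firm A's expected payoff from High: q·0 + (1−q)·5 = -5q + 5
  6q - 1 = -5q + 5  ⇒  11q = 6  ⇒  q = 6/11.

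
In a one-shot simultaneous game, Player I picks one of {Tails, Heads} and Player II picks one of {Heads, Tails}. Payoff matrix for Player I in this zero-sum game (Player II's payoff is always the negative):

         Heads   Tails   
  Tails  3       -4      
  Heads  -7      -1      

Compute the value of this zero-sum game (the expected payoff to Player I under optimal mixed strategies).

In a mixed equilibrium Player I is indifferent between Tails and Heads; this condition fixes q.
  Player I's expected payoff from Tails: q·3 + (1−q)·(-4) = 7q - 4
  Player I's expected payoff from Heads: q·(-7) + (1−q)·(-1) = -6q - 1
  7q - 4 = -6q - 1  ⇒  13q = 3  ⇒  q = 3/13.
The value is Player I's expected payoff against this mix (using Tails): (3/13)·3 + (10/13)·(-4) = -31/13.

v = -31/13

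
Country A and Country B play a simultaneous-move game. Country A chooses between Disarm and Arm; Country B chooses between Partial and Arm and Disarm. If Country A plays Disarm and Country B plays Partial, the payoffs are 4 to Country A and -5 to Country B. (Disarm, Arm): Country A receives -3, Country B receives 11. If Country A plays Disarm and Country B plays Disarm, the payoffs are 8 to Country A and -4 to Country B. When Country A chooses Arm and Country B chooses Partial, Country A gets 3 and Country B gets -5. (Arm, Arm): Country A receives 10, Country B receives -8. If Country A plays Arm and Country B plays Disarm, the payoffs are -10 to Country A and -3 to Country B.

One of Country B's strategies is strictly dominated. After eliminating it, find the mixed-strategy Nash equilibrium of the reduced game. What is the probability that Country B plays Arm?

Country B's strategy Partial is strictly dominated by Disarm: -4 > -5 and -3 > -5. Eliminate Partial.
In a mixed equilibrium Country A is indifferent between Disarm and Arm; this condition fixes q.
  Country A's expected payoff from Disarm: q·(-3) + (1−q)·8 = -11q + 8
  Country A's expected payoff from Arm: q·10 + (1−q)·(-10) = 20q - 10
  -11q + 8 = 20q - 10  ⇒  -31q = -18  ⇒  q = 18/31.

q = 18/31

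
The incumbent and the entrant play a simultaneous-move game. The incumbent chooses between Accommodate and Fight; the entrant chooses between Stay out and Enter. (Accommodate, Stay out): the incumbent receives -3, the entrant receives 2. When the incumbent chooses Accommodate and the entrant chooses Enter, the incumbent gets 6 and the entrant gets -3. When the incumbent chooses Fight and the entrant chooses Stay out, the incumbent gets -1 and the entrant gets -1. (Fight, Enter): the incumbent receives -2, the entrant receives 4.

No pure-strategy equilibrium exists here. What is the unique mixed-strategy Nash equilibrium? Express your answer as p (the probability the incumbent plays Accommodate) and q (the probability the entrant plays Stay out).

p = 1/2, q = 4/5

In a mixed equilibrium the entrant is indifferent between Stay out and Enter; this condition fixes p.
  the entrant's payoff from Stay out: p·2 + (1−p)·(-1) = 3p - 1
  the entrant's payoff from Enter: p·(-3) + (1−p)·4 = -7p + 4
  3p - 1 = -7p + 4  ⇒  10p = 5  ⇒  p = 1/2.
The incumbent's indifference between Accommodate and Fight determines the entrant's mixing probability q:
  the incumbent's payoff to Accommodate: q·(-3) + (1−q)·6 = -9q + 6
  the incumbent's payoff to Fight: q·(-1) + (1−q)·(-2) = q - 2
  -9q + 6 = q - 2  ⇒  -10q = -8  ⇒  q = 4/5.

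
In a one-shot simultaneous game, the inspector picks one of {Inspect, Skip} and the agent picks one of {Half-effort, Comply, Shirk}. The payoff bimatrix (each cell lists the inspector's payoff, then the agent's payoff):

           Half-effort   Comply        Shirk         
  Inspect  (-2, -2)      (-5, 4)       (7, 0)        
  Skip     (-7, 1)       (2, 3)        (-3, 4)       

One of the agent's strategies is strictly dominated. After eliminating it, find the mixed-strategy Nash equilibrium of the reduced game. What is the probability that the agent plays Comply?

The agent's strategy Half-effort is strictly dominated by Shirk: 0 > -2 and 4 > 1. Eliminate Half-effort.
For the inspector to be willing to mix, the inspector must be indifferent between Inspect and Skip, which pins down the agent's mix.
  the inspector's payoff from Inspect: q·(-5) + (1−q)·7 = -12q + 7
  the inspector's payoff from Skip: q·2 + (1−q)·(-3) = 5q - 3
  -12q + 7 = 5q - 3  ⇒  -17q = -10  ⇒  q = 10/17.

q = 10/17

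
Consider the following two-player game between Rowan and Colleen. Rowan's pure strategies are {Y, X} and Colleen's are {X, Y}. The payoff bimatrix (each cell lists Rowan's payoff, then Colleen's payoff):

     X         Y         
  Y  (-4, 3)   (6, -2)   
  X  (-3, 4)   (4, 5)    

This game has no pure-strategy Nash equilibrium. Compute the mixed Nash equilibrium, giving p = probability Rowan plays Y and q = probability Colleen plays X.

p = 1/6, q = 2/3

In a mixed equilibrium Colleen is indifferent between X and Y; this condition fixes p.
  Colleen's expected payoff from X: p·3 + (1−p)·4 = -p + 4
  Colleen's expected payoff from Y: p·(-2) + (1−p)·5 = -7p + 5
  -p + 4 = -7p + 5  ⇒  6p = 1  ⇒  p = 1/6.
Set Rowan's expected payoff from Y equal to that from X:
  Rowan's expected payoff from Y: q·(-4) + (1−q)·6 = -10q + 6
  Rowan's expected payoff from X: q·(-3) + (1−q)·4 = -7q + 4
  -10q + 6 = -7q + 4  ⇒  -3q = -2  ⇒  q = 2/3.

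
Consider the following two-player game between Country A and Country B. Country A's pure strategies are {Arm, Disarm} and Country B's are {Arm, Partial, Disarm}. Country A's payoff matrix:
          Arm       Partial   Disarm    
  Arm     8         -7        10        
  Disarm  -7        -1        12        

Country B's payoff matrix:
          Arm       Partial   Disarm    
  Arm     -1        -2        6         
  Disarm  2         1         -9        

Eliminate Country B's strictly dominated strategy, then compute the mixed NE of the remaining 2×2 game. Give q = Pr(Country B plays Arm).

Country B's strategy Partial is strictly dominated by Arm: -1 > -2 and 2 > 1. Eliminate Partial.
Country A's indifference between Arm and Disarm determines Country B's mixing probability q:
  Country A's payoff from Arm: q·8 + (1−q)·10 = -2q + 10
  Country A's payoff from Disarm: q·(-7) + (1−q)·12 = -19q + 12
  -2q + 10 = -19q + 12  ⇒  17q = 2  ⇒  q = 2/17.

q = 2/17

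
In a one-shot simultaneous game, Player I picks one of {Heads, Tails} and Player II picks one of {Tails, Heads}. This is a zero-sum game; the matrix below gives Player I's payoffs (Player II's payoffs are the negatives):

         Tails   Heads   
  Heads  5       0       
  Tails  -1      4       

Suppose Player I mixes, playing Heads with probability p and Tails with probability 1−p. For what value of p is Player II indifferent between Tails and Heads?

p = 1/2

Set Player II's expected payoff from Tails equal to that from Heads:
  Player II's expected payoff from Tails: p·(-5) + (1−p)·1 = -6p + 1
  Player II's expected payoff from Heads: p·0 + (1−p)·(-4) = 4p - 4
  -6p + 1 = 4p - 4  ⇒  -10p = -5  ⇒  p = 1/2.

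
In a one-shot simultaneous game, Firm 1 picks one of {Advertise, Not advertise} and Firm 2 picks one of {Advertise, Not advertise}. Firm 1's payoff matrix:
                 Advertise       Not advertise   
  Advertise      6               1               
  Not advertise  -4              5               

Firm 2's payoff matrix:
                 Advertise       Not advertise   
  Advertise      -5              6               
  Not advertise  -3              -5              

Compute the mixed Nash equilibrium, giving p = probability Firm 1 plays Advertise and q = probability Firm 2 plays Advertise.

Set Firm 2's expected payoff from Advertise equal to that from Not advertise:
  Firm 2's expected payoff from Advertise: p·(-5) + (1−p)·(-3) = -2p - 3
  Firm 2's expected payoff from Not advertise: p·6 + (1−p)·(-5) = 11p - 5
  -2p - 3 = 11p - 5  ⇒  -13p = -2  ⇒  p = 2/13.
Firm 2's mix must leave Firm 1 indifferent between Advertise and Not advertise.
  Firm 1's payoff to Advertise: q·6 + (1−q)·1 = 5q + 1
  Firm 1's payoff to Not advertise: q·(-4) + (1−q)·5 = -9q + 5
  5q + 1 = -9q + 5  ⇒  14q = 4  ⇒  q = 2/7.

p = 2/13, q = 2/7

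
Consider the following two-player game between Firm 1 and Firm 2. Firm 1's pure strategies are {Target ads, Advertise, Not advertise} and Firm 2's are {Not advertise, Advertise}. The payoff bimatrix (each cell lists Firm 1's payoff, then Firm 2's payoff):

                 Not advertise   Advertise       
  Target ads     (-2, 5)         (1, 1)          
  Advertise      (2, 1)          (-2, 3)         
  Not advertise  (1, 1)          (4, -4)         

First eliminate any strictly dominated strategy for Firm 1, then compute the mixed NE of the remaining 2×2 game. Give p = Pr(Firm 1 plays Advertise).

p = 5/7

Firm 1's strategy Target ads is strictly dominated by Not advertise: 1 > -2 and 4 > 1. Eliminate Target ads.
Set Firm 2's expected payoff from Not advertise equal to that from Advertise:
  Firm 2's expected payoff from Not advertise: p·1 + (1−p)·1 = 1
  Firm 2's expected payoff from Advertise: p·3 + (1−p)·(-4) = 7p - 4
  1 = 7p - 4  ⇒  -7p = -5  ⇒  p = 5/7.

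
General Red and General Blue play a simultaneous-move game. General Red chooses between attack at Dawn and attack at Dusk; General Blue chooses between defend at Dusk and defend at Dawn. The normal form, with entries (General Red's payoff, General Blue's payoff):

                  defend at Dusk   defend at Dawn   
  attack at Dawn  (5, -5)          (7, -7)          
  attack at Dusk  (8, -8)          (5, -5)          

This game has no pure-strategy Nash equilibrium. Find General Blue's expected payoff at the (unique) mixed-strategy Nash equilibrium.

-31/5

In a mixed equilibrium General Blue is indifferent between defend at Dusk and defend at Dawn; this condition fixes p.
  General Blue's payoff from defend at Dusk: p·(-5) + (1−p)·(-8) = 3p - 8
  General Blue's payoff from defend at Dawn: p·(-7) + (1−p)·(-5) = -2p - 5
  3p - 8 = -2p - 5  ⇒  5p = 3  ⇒  p = 3/5.
At equilibrium General Blue is indifferent across columns, so General Blue's payoff equals the payoff from defend at Dusk: (3/5)·(-5) + (2/5)·(-8) = -31/5.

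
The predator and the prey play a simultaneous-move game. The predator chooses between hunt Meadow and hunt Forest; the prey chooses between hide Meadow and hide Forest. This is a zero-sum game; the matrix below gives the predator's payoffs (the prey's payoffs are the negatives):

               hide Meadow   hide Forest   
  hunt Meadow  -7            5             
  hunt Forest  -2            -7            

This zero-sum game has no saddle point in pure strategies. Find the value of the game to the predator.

v = -59/17

The prey's mix must leave the predator indifferent between hunt Meadow and hunt Forest.
  the predator's expected payoff from hunt Meadow: q·(-7) + (1−q)·5 = -12q + 5
  the predator's expected payoff from hunt Forest: q·(-2) + (1−q)·(-7) = 5q - 7
  -12q + 5 = 5q - 7  ⇒  -17q = -12  ⇒  q = 12/17.
The value is the predator's expected payoff against this mix (using hunt Meadow): (12/17)·(-7) + (5/17)·5 = -59/17.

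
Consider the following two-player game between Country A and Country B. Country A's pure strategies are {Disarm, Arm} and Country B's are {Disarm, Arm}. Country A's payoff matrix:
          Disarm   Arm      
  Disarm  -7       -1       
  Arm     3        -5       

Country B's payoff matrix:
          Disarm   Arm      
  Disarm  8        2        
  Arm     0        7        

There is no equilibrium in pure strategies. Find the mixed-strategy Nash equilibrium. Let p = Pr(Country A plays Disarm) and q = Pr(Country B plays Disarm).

Country A's mix must leave Country B indifferent between Disarm and Arm.
  Country B's expected payoff from Disarm: p·8 + (1−p)·0 = 8p
  Country B's expected payoff from Arm: p·2 + (1−p)·7 = -5p + 7
  8p = -5p + 7  ⇒  13p = 7  ⇒  p = 7/13.
Country A's indifference between Disarm and Arm determines Country B's mixing probability q:
  Country A's payoff from Disarm: q·(-7) + (1−q)·(-1) = -6q - 1
  Country A's payoff from Arm: q·3 + (1−q)·(-5) = 8q - 5
  -6q - 1 = 8q - 5  ⇒  -14q = -4  ⇒  q = 2/7.

p = 7/13, q = 2/7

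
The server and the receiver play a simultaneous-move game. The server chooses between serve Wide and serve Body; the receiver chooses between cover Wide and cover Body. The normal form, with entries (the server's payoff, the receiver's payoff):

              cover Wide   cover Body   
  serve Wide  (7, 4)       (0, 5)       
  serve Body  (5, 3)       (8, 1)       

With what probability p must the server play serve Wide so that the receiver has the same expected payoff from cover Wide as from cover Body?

Set the receiver's expected payoff from cover Wide equal to that from cover Body:
  the receiver's payoff from cover Wide: p·4 + (1−p)·3 = p + 3
  the receiver's payoff from cover Body: p·5 + (1−p)·1 = 4p + 1
  p + 3 = 4p + 1  ⇒  -3p = -2  ⇒  p = 2/3.

p = 2/3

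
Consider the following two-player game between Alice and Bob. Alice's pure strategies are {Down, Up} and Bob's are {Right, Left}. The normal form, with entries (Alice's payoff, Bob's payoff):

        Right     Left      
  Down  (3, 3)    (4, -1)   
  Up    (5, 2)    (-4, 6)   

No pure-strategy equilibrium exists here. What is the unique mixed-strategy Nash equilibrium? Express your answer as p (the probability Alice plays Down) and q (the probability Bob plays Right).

In a mixed equilibrium Bob is indifferent between Right and Left; this condition fixes p.
  Bob's payoff from Right: p·3 + (1−p)·2 = p + 2
  Bob's payoff from Left: p·(-1) + (1−p)·6 = -7p + 6
  p + 2 = -7p + 6  ⇒  8p = 4  ⇒  p = 1/2.
In a mixed equilibrium Alice is indifferent between Down and Up; this condition fixes q.
  Alice's payoff to Down: q·3 + (1−q)·4 = -q + 4
  Alice's payoff to Up: q·5 + (1−q)·(-4) = 9q - 4
  -q + 4 = 9q - 4  ⇒  -10q = -8  ⇒  q = 4/5.

p = 1/2, q = 4/5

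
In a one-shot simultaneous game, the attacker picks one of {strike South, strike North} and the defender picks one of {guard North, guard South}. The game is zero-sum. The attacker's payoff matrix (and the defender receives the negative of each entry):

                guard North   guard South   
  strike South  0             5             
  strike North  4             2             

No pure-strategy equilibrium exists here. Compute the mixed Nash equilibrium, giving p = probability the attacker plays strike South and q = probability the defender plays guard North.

p = 2/7, q = 3/7

Set the defender's expected payoff from guard North equal to that from guard South:
  the defender's payoff to guard North: p·0 + (1−p)·(-4) = 4p - 4
  the defender's payoff to guard South: p·(-5) + (1−p)·(-2) = -3p - 2
  4p - 4 = -3p - 2  ⇒  7p = 2  ⇒  p = 2/7.
The defender's mix must leave the attacker indifferent between strike South and strike North.
  the attacker's expected payoff from strike South: q·0 + (1−q)·5 = -5q + 5
  the attacker's expected payoff from strike North: q·4 + (1−q)·2 = 2q + 2
  -5q + 5 = 2q + 2  ⇒  -7q = -3  ⇒  q = 3/7.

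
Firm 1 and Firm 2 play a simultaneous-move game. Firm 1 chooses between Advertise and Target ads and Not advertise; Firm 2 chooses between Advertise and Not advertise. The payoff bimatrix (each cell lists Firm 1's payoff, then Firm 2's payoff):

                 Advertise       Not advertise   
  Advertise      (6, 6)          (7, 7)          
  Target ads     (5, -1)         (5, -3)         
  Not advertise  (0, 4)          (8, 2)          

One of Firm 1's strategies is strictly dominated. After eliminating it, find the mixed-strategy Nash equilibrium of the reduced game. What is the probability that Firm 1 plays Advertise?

p = 2/3

Firm 1's strategy Target ads is strictly dominated by Advertise: 6 > 5 and 7 > 5. Eliminate Target ads.
For Firm 2 to be willing to mix, Firm 2 must be indifferent between Advertise and Not advertise, which pins down Firm 1's mix.
  Firm 2's payoff from Advertise: p·6 + (1−p)·4 = 2p + 4
  Firm 2's payoff from Not advertise: p·7 + (1−p)·2 = 5p + 2
  2p + 4 = 5p + 2  ⇒  -3p = -2  ⇒  p = 2/3.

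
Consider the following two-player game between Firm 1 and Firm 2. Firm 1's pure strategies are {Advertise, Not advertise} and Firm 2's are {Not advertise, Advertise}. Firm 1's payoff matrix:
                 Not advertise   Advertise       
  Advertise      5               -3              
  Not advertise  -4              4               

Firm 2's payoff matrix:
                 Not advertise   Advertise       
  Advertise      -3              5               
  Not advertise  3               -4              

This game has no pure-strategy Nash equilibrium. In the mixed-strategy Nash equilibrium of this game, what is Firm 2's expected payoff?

Firm 1's mix must leave Firm 2 indifferent between Not advertise and Advertise.
  Firm 2's payoff to Not advertise: p·(-3) + (1−p)·3 = -6p + 3
  Firm 2's payoff to Advertise: p·5 + (1−p)·(-4) = 9p - 4
  -6p + 3 = 9p - 4  ⇒  -15p = -7  ⇒  p = 7/15.
At equilibrium Firm 2 is indifferent across columns, so Firm 2's payoff equals the payoff from Not advertise: (7/15)·(-3) + (8/15)·3 = 1/5.

1/5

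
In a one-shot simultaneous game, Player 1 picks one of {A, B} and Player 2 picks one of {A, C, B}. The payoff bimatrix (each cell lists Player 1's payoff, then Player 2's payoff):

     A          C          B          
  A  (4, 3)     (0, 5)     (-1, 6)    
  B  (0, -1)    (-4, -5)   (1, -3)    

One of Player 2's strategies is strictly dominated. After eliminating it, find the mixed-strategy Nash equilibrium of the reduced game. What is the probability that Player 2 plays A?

Player 2's strategy C is strictly dominated by B: 6 > 5 and -3 > -5. Eliminate C.
In a mixed equilibrium Player 1 is indifferent between A and B; this condition fixes q.
  Player 1's expected payoff from A: q·4 + (1−q)·(-1) = 5q - 1
  Player 1's expected payoff from B: q·0 + (1−q)·1 = -q + 1
  5q - 1 = -q + 1  ⇒  6q = 2  ⇒  q = 1/3.

q = 1/3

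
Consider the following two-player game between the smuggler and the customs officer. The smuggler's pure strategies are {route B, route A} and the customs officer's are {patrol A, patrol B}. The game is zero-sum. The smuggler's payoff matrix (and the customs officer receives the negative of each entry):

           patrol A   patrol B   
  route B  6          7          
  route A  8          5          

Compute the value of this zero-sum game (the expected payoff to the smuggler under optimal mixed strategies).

Set the smuggler's expected payoff from route B equal to that from route A:
  the smuggler's expected payoff from route B: q·6 + (1−q)·7 = -q + 7
  the smuggler's expected payoff from route A: q·8 + (1−q)·5 = 3q + 5
  -q + 7 = 3q + 5  ⇒  -4q = -2  ⇒  q = 1/2.
The value is the smuggler's expected payoff against this mix (using route B): (1/2)·6 + (1/2)·7 = 13/2.

v = 13/2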